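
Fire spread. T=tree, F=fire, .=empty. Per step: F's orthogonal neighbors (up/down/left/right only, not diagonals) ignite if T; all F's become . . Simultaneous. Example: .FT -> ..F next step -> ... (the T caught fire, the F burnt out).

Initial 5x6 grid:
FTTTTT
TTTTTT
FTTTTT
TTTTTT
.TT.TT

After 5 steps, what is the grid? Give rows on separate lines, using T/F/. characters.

Step 1: 4 trees catch fire, 2 burn out
  .FTTTT
  FTTTTT
  .FTTTT
  FTTTTT
  .TT.TT
Step 2: 4 trees catch fire, 4 burn out
  ..FTTT
  .FTTTT
  ..FTTT
  .FTTTT
  .TT.TT
Step 3: 5 trees catch fire, 4 burn out
  ...FTT
  ..FTTT
  ...FTT
  ..FTTT
  .FT.TT
Step 4: 5 trees catch fire, 5 burn out
  ....FT
  ...FTT
  ....FT
  ...FTT
  ..F.TT
Step 5: 4 trees catch fire, 5 burn out
  .....F
  ....FT
  .....F
  ....FT
  ....TT

.....F
....FT
.....F
....FT
....TT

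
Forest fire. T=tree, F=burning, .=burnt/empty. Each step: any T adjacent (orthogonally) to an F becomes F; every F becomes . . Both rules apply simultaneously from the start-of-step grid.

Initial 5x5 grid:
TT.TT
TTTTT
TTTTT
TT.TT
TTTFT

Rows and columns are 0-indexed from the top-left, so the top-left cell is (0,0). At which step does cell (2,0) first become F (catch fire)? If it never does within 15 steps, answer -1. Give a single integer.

Step 1: cell (2,0)='T' (+3 fires, +1 burnt)
Step 2: cell (2,0)='T' (+3 fires, +3 burnt)
Step 3: cell (2,0)='T' (+5 fires, +3 burnt)
Step 4: cell (2,0)='T' (+5 fires, +5 burnt)
Step 5: cell (2,0)='F' (+3 fires, +5 burnt)
  -> target ignites at step 5
Step 6: cell (2,0)='.' (+2 fires, +3 burnt)
Step 7: cell (2,0)='.' (+1 fires, +2 burnt)
Step 8: cell (2,0)='.' (+0 fires, +1 burnt)
  fire out at step 8

5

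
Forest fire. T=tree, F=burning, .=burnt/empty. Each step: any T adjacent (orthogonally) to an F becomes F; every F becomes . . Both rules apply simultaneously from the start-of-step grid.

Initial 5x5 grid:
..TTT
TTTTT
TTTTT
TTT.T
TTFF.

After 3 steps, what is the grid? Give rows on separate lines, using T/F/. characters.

Step 1: 2 trees catch fire, 2 burn out
  ..TTT
  TTTTT
  TTTTT
  TTF.T
  TF...
Step 2: 3 trees catch fire, 2 burn out
  ..TTT
  TTTTT
  TTFTT
  TF..T
  F....
Step 3: 4 trees catch fire, 3 burn out
  ..TTT
  TTFTT
  TF.FT
  F...T
  .....

..TTT
TTFTT
TF.FT
F...T
.....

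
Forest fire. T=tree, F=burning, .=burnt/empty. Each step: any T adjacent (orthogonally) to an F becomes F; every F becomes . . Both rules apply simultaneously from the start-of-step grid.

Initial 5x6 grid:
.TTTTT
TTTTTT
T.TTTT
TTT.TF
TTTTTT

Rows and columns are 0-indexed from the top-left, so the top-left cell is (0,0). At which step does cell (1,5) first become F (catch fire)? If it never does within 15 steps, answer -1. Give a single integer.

Step 1: cell (1,5)='T' (+3 fires, +1 burnt)
Step 2: cell (1,5)='F' (+3 fires, +3 burnt)
  -> target ignites at step 2
Step 3: cell (1,5)='.' (+4 fires, +3 burnt)
Step 4: cell (1,5)='.' (+4 fires, +4 burnt)
Step 5: cell (1,5)='.' (+4 fires, +4 burnt)
Step 6: cell (1,5)='.' (+4 fires, +4 burnt)
Step 7: cell (1,5)='.' (+3 fires, +4 burnt)
Step 8: cell (1,5)='.' (+1 fires, +3 burnt)
Step 9: cell (1,5)='.' (+0 fires, +1 burnt)
  fire out at step 9

2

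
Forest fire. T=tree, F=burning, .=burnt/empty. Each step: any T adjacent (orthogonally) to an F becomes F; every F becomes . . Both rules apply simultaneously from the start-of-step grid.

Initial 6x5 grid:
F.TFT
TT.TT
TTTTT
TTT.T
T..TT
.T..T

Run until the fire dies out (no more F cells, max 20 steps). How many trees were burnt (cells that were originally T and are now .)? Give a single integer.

Answer: 19

Derivation:
Step 1: +4 fires, +2 burnt (F count now 4)
Step 2: +4 fires, +4 burnt (F count now 4)
Step 3: +4 fires, +4 burnt (F count now 4)
Step 4: +4 fires, +4 burnt (F count now 4)
Step 5: +1 fires, +4 burnt (F count now 1)
Step 6: +2 fires, +1 burnt (F count now 2)
Step 7: +0 fires, +2 burnt (F count now 0)
Fire out after step 7
Initially T: 20, now '.': 29
Total burnt (originally-T cells now '.'): 19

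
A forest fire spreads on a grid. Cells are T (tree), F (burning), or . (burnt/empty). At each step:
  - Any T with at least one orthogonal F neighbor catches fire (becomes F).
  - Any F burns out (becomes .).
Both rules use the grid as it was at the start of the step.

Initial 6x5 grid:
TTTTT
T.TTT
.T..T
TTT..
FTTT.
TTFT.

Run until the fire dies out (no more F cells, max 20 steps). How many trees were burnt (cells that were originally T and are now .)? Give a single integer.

Step 1: +6 fires, +2 burnt (F count now 6)
Step 2: +3 fires, +6 burnt (F count now 3)
Step 3: +1 fires, +3 burnt (F count now 1)
Step 4: +0 fires, +1 burnt (F count now 0)
Fire out after step 4
Initially T: 20, now '.': 20
Total burnt (originally-T cells now '.'): 10

Answer: 10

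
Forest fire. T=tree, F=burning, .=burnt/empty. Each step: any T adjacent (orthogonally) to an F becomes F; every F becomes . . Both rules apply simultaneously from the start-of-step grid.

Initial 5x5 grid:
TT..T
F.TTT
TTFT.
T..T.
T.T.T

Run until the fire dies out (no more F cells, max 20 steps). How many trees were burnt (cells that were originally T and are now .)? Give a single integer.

Answer: 12

Derivation:
Step 1: +5 fires, +2 burnt (F count now 5)
Step 2: +4 fires, +5 burnt (F count now 4)
Step 3: +2 fires, +4 burnt (F count now 2)
Step 4: +1 fires, +2 burnt (F count now 1)
Step 5: +0 fires, +1 burnt (F count now 0)
Fire out after step 5
Initially T: 14, now '.': 23
Total burnt (originally-T cells now '.'): 12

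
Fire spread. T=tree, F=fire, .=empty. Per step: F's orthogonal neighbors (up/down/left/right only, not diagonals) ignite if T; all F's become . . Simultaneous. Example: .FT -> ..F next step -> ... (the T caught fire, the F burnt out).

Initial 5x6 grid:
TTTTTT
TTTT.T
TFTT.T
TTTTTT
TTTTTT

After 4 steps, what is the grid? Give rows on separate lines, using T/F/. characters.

Step 1: 4 trees catch fire, 1 burn out
  TTTTTT
  TFTT.T
  F.FT.T
  TFTTTT
  TTTTTT
Step 2: 7 trees catch fire, 4 burn out
  TFTTTT
  F.FT.T
  ...F.T
  F.FTTT
  TFTTTT
Step 3: 6 trees catch fire, 7 burn out
  F.FTTT
  ...F.T
  .....T
  ...FTT
  F.FTTT
Step 4: 3 trees catch fire, 6 burn out
  ...FTT
  .....T
  .....T
  ....FT
  ...FTT

...FTT
.....T
.....T
....FT
...FTT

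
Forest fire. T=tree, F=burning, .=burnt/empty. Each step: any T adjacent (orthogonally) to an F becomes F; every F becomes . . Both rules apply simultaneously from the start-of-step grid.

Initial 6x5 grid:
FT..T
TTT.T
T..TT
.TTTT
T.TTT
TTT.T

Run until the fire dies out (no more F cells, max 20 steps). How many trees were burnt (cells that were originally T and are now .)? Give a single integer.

Answer: 5

Derivation:
Step 1: +2 fires, +1 burnt (F count now 2)
Step 2: +2 fires, +2 burnt (F count now 2)
Step 3: +1 fires, +2 burnt (F count now 1)
Step 4: +0 fires, +1 burnt (F count now 0)
Fire out after step 4
Initially T: 21, now '.': 14
Total burnt (originally-T cells now '.'): 5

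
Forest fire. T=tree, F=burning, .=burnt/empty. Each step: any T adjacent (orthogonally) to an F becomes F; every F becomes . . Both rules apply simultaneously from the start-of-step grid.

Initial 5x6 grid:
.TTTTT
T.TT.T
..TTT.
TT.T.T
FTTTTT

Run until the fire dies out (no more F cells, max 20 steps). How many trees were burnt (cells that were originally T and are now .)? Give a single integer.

Step 1: +2 fires, +1 burnt (F count now 2)
Step 2: +2 fires, +2 burnt (F count now 2)
Step 3: +1 fires, +2 burnt (F count now 1)
Step 4: +2 fires, +1 burnt (F count now 2)
Step 5: +2 fires, +2 burnt (F count now 2)
Step 6: +4 fires, +2 burnt (F count now 4)
Step 7: +2 fires, +4 burnt (F count now 2)
Step 8: +2 fires, +2 burnt (F count now 2)
Step 9: +2 fires, +2 burnt (F count now 2)
Step 10: +1 fires, +2 burnt (F count now 1)
Step 11: +0 fires, +1 burnt (F count now 0)
Fire out after step 11
Initially T: 21, now '.': 29
Total burnt (originally-T cells now '.'): 20

Answer: 20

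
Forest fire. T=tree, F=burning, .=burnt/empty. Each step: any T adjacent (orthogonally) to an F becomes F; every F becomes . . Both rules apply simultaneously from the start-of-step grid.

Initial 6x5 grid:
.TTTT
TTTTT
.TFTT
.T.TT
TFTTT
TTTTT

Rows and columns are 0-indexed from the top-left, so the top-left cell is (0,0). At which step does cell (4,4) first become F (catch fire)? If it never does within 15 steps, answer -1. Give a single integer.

Step 1: cell (4,4)='T' (+7 fires, +2 burnt)
Step 2: cell (4,4)='T' (+8 fires, +7 burnt)
Step 3: cell (4,4)='F' (+7 fires, +8 burnt)
  -> target ignites at step 3
Step 4: cell (4,4)='.' (+2 fires, +7 burnt)
Step 5: cell (4,4)='.' (+0 fires, +2 burnt)
  fire out at step 5

3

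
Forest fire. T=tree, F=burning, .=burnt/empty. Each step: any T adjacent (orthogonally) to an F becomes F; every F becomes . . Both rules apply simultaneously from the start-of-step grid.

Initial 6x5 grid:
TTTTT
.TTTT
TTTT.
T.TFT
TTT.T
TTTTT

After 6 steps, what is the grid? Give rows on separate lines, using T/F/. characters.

Step 1: 3 trees catch fire, 1 burn out
  TTTTT
  .TTTT
  TTTF.
  T.F.F
  TTT.T
  TTTTT
Step 2: 4 trees catch fire, 3 burn out
  TTTTT
  .TTFT
  TTF..
  T....
  TTF.F
  TTTTT
Step 3: 7 trees catch fire, 4 burn out
  TTTFT
  .TF.F
  TF...
  T....
  TF...
  TTFTF
Step 4: 7 trees catch fire, 7 burn out
  TTF.F
  .F...
  F....
  T....
  F....
  TF.F.
Step 5: 3 trees catch fire, 7 burn out
  TF...
  .....
  .....
  F....
  .....
  F....
Step 6: 1 trees catch fire, 3 burn out
  F....
  .....
  .....
  .....
  .....
  .....

F....
.....
.....
.....
.....
.....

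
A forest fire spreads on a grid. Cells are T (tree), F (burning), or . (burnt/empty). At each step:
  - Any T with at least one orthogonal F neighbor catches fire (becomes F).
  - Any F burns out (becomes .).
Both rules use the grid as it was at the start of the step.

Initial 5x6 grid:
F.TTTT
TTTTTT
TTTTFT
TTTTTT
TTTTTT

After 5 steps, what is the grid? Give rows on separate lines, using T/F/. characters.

Step 1: 5 trees catch fire, 2 burn out
  ..TTTT
  FTTTFT
  TTTF.F
  TTTTFT
  TTTTTT
Step 2: 9 trees catch fire, 5 burn out
  ..TTFT
  .FTF.F
  FTF...
  TTTF.F
  TTTTFT
Step 3: 8 trees catch fire, 9 burn out
  ..TF.F
  ..F...
  .F....
  FTF...
  TTTF.F
Step 4: 4 trees catch fire, 8 burn out
  ..F...
  ......
  ......
  .F....
  FTF...
Step 5: 1 trees catch fire, 4 burn out
  ......
  ......
  ......
  ......
  .F....

......
......
......
......
.F....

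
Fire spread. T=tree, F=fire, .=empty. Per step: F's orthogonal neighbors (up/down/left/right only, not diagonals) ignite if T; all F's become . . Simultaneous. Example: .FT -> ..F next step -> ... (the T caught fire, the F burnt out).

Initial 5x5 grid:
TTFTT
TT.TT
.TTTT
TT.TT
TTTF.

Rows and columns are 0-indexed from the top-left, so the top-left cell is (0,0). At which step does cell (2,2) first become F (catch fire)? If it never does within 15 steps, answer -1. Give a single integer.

Step 1: cell (2,2)='T' (+4 fires, +2 burnt)
Step 2: cell (2,2)='T' (+7 fires, +4 burnt)
Step 3: cell (2,2)='F' (+7 fires, +7 burnt)
  -> target ignites at step 3
Step 4: cell (2,2)='.' (+1 fires, +7 burnt)
Step 5: cell (2,2)='.' (+0 fires, +1 burnt)
  fire out at step 5

3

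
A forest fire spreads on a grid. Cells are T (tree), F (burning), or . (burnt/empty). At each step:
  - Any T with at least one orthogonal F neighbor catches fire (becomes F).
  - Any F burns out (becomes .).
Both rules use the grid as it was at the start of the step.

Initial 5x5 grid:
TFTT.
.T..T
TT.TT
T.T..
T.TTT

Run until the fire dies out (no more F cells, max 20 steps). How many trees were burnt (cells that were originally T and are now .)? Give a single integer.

Answer: 8

Derivation:
Step 1: +3 fires, +1 burnt (F count now 3)
Step 2: +2 fires, +3 burnt (F count now 2)
Step 3: +1 fires, +2 burnt (F count now 1)
Step 4: +1 fires, +1 burnt (F count now 1)
Step 5: +1 fires, +1 burnt (F count now 1)
Step 6: +0 fires, +1 burnt (F count now 0)
Fire out after step 6
Initially T: 15, now '.': 18
Total burnt (originally-T cells now '.'): 8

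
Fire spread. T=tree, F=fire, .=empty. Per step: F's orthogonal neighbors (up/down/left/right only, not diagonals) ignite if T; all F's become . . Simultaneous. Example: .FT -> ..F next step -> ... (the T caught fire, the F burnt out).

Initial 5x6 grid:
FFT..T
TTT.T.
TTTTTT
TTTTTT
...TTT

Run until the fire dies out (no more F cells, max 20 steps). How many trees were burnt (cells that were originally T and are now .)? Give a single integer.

Answer: 20

Derivation:
Step 1: +3 fires, +2 burnt (F count now 3)
Step 2: +3 fires, +3 burnt (F count now 3)
Step 3: +3 fires, +3 burnt (F count now 3)
Step 4: +2 fires, +3 burnt (F count now 2)
Step 5: +2 fires, +2 burnt (F count now 2)
Step 6: +4 fires, +2 burnt (F count now 4)
Step 7: +2 fires, +4 burnt (F count now 2)
Step 8: +1 fires, +2 burnt (F count now 1)
Step 9: +0 fires, +1 burnt (F count now 0)
Fire out after step 9
Initially T: 21, now '.': 29
Total burnt (originally-T cells now '.'): 20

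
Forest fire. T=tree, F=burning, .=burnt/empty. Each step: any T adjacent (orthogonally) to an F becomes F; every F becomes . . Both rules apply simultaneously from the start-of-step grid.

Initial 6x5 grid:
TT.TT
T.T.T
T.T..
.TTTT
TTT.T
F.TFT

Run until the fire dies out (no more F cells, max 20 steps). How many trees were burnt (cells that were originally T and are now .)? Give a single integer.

Step 1: +3 fires, +2 burnt (F count now 3)
Step 2: +3 fires, +3 burnt (F count now 3)
Step 3: +3 fires, +3 burnt (F count now 3)
Step 4: +2 fires, +3 burnt (F count now 2)
Step 5: +1 fires, +2 burnt (F count now 1)
Step 6: +0 fires, +1 burnt (F count now 0)
Fire out after step 6
Initially T: 19, now '.': 23
Total burnt (originally-T cells now '.'): 12

Answer: 12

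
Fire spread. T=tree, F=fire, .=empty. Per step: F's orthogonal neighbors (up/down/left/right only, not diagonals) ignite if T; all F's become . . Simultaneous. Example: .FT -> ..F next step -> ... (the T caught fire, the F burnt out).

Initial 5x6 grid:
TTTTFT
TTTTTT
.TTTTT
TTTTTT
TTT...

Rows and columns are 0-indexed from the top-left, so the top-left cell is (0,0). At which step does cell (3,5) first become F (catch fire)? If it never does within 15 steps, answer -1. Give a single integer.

Step 1: cell (3,5)='T' (+3 fires, +1 burnt)
Step 2: cell (3,5)='T' (+4 fires, +3 burnt)
Step 3: cell (3,5)='T' (+5 fires, +4 burnt)
Step 4: cell (3,5)='F' (+5 fires, +5 burnt)
  -> target ignites at step 4
Step 5: cell (3,5)='.' (+3 fires, +5 burnt)
Step 6: cell (3,5)='.' (+2 fires, +3 burnt)
Step 7: cell (3,5)='.' (+2 fires, +2 burnt)
Step 8: cell (3,5)='.' (+1 fires, +2 burnt)
Step 9: cell (3,5)='.' (+0 fires, +1 burnt)
  fire out at step 9

4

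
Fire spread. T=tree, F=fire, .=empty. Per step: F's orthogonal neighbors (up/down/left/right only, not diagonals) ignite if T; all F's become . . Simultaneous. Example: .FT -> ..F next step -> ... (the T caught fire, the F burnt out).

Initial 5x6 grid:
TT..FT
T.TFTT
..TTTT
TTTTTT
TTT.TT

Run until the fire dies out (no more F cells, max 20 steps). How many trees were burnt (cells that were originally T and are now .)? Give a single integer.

Answer: 19

Derivation:
Step 1: +4 fires, +2 burnt (F count now 4)
Step 2: +4 fires, +4 burnt (F count now 4)
Step 3: +3 fires, +4 burnt (F count now 3)
Step 4: +4 fires, +3 burnt (F count now 4)
Step 5: +3 fires, +4 burnt (F count now 3)
Step 6: +1 fires, +3 burnt (F count now 1)
Step 7: +0 fires, +1 burnt (F count now 0)
Fire out after step 7
Initially T: 22, now '.': 27
Total burnt (originally-T cells now '.'): 19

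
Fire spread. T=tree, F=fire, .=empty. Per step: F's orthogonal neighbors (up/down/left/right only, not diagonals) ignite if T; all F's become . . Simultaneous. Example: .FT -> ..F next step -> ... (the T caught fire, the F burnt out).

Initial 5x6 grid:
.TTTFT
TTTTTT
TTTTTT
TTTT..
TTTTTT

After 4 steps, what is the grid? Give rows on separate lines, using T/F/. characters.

Step 1: 3 trees catch fire, 1 burn out
  .TTF.F
  TTTTFT
  TTTTTT
  TTTT..
  TTTTTT
Step 2: 4 trees catch fire, 3 burn out
  .TF...
  TTTF.F
  TTTTFT
  TTTT..
  TTTTTT
Step 3: 4 trees catch fire, 4 burn out
  .F....
  TTF...
  TTTF.F
  TTTT..
  TTTTTT
Step 4: 3 trees catch fire, 4 burn out
  ......
  TF....
  TTF...
  TTTF..
  TTTTTT

......
TF....
TTF...
TTTF..
TTTTTT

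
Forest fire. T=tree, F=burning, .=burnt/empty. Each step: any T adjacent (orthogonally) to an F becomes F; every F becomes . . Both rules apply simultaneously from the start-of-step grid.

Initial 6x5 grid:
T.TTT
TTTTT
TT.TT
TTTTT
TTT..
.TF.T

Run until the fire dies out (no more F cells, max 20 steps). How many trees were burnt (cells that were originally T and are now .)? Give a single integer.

Step 1: +2 fires, +1 burnt (F count now 2)
Step 2: +2 fires, +2 burnt (F count now 2)
Step 3: +3 fires, +2 burnt (F count now 3)
Step 4: +4 fires, +3 burnt (F count now 4)
Step 5: +4 fires, +4 burnt (F count now 4)
Step 6: +4 fires, +4 burnt (F count now 4)
Step 7: +3 fires, +4 burnt (F count now 3)
Step 8: +0 fires, +3 burnt (F count now 0)
Fire out after step 8
Initially T: 23, now '.': 29
Total burnt (originally-T cells now '.'): 22

Answer: 22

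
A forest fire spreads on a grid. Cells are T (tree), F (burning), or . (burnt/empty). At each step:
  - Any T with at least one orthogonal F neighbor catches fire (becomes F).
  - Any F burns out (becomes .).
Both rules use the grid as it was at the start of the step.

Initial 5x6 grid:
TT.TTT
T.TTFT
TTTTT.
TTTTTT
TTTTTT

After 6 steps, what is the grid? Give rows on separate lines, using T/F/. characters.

Step 1: 4 trees catch fire, 1 burn out
  TT.TFT
  T.TF.F
  TTTTF.
  TTTTTT
  TTTTTT
Step 2: 5 trees catch fire, 4 burn out
  TT.F.F
  T.F...
  TTTF..
  TTTTFT
  TTTTTT
Step 3: 4 trees catch fire, 5 burn out
  TT....
  T.....
  TTF...
  TTTF.F
  TTTTFT
Step 4: 4 trees catch fire, 4 burn out
  TT....
  T.....
  TF....
  TTF...
  TTTF.F
Step 5: 3 trees catch fire, 4 burn out
  TT....
  T.....
  F.....
  TF....
  TTF...
Step 6: 3 trees catch fire, 3 burn out
  TT....
  F.....
  ......
  F.....
  TF....

TT....
F.....
......
F.....
TF....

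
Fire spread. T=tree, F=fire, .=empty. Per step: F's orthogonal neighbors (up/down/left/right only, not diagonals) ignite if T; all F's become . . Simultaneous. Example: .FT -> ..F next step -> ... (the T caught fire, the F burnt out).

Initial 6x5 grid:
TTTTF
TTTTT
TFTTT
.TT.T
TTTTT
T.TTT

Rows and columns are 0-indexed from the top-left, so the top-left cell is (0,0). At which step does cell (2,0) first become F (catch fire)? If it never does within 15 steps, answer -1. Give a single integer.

Step 1: cell (2,0)='F' (+6 fires, +2 burnt)
  -> target ignites at step 1
Step 2: cell (2,0)='.' (+9 fires, +6 burnt)
Step 3: cell (2,0)='.' (+4 fires, +9 burnt)
Step 4: cell (2,0)='.' (+4 fires, +4 burnt)
Step 5: cell (2,0)='.' (+2 fires, +4 burnt)
Step 6: cell (2,0)='.' (+0 fires, +2 burnt)
  fire out at step 6

1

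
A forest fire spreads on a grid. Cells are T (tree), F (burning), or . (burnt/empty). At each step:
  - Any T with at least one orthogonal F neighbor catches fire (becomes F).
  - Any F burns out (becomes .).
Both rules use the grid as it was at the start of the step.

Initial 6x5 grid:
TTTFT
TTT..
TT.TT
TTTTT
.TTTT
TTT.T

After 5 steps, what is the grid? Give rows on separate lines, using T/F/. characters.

Step 1: 2 trees catch fire, 1 burn out
  TTF.F
  TTT..
  TT.TT
  TTTTT
  .TTTT
  TTT.T
Step 2: 2 trees catch fire, 2 burn out
  TF...
  TTF..
  TT.TT
  TTTTT
  .TTTT
  TTT.T
Step 3: 2 trees catch fire, 2 burn out
  F....
  TF...
  TT.TT
  TTTTT
  .TTTT
  TTT.T
Step 4: 2 trees catch fire, 2 burn out
  .....
  F....
  TF.TT
  TTTTT
  .TTTT
  TTT.T
Step 5: 2 trees catch fire, 2 burn out
  .....
  .....
  F..TT
  TFTTT
  .TTTT
  TTT.T

.....
.....
F..TT
TFTTT
.TTTT
TTT.T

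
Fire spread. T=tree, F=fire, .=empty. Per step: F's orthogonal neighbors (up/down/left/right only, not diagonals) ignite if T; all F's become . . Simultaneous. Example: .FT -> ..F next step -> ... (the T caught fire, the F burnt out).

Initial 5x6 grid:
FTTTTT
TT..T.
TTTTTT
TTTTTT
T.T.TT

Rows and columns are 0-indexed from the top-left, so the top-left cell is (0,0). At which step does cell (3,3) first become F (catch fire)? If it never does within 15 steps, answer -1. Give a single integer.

Step 1: cell (3,3)='T' (+2 fires, +1 burnt)
Step 2: cell (3,3)='T' (+3 fires, +2 burnt)
Step 3: cell (3,3)='T' (+3 fires, +3 burnt)
Step 4: cell (3,3)='T' (+4 fires, +3 burnt)
Step 5: cell (3,3)='T' (+4 fires, +4 burnt)
Step 6: cell (3,3)='F' (+3 fires, +4 burnt)
  -> target ignites at step 6
Step 7: cell (3,3)='.' (+2 fires, +3 burnt)
Step 8: cell (3,3)='.' (+2 fires, +2 burnt)
Step 9: cell (3,3)='.' (+1 fires, +2 burnt)
Step 10: cell (3,3)='.' (+0 fires, +1 burnt)
  fire out at step 10

6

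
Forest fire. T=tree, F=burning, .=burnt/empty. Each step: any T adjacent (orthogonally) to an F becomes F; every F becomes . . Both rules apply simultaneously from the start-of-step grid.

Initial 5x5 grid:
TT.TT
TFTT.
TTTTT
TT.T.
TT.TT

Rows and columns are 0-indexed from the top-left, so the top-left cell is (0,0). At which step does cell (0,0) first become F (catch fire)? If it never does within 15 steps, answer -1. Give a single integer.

Step 1: cell (0,0)='T' (+4 fires, +1 burnt)
Step 2: cell (0,0)='F' (+5 fires, +4 burnt)
  -> target ignites at step 2
Step 3: cell (0,0)='.' (+4 fires, +5 burnt)
Step 4: cell (0,0)='.' (+4 fires, +4 burnt)
Step 5: cell (0,0)='.' (+1 fires, +4 burnt)
Step 6: cell (0,0)='.' (+1 fires, +1 burnt)
Step 7: cell (0,0)='.' (+0 fires, +1 burnt)
  fire out at step 7

2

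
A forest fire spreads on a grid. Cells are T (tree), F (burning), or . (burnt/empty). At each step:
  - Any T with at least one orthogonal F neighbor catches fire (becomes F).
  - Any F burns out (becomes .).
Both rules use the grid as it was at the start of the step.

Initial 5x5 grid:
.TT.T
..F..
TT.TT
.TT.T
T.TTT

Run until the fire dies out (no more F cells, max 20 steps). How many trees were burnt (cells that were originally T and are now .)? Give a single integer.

Step 1: +1 fires, +1 burnt (F count now 1)
Step 2: +1 fires, +1 burnt (F count now 1)
Step 3: +0 fires, +1 burnt (F count now 0)
Fire out after step 3
Initially T: 14, now '.': 13
Total burnt (originally-T cells now '.'): 2

Answer: 2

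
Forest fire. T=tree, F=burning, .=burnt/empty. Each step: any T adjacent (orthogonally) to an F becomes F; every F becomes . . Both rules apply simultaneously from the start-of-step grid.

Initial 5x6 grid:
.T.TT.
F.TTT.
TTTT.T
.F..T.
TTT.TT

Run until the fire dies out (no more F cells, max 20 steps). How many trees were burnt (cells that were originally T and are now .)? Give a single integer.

Step 1: +3 fires, +2 burnt (F count now 3)
Step 2: +3 fires, +3 burnt (F count now 3)
Step 3: +2 fires, +3 burnt (F count now 2)
Step 4: +1 fires, +2 burnt (F count now 1)
Step 5: +2 fires, +1 burnt (F count now 2)
Step 6: +1 fires, +2 burnt (F count now 1)
Step 7: +0 fires, +1 burnt (F count now 0)
Fire out after step 7
Initially T: 17, now '.': 25
Total burnt (originally-T cells now '.'): 12

Answer: 12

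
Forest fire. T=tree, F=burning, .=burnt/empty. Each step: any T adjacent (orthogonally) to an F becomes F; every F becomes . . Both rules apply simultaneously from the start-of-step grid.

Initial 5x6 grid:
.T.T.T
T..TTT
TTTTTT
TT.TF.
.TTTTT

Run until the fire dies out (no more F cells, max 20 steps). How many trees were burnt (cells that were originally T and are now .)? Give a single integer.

Answer: 20

Derivation:
Step 1: +3 fires, +1 burnt (F count now 3)
Step 2: +5 fires, +3 burnt (F count now 5)
Step 3: +4 fires, +5 burnt (F count now 4)
Step 4: +4 fires, +4 burnt (F count now 4)
Step 5: +2 fires, +4 burnt (F count now 2)
Step 6: +2 fires, +2 burnt (F count now 2)
Step 7: +0 fires, +2 burnt (F count now 0)
Fire out after step 7
Initially T: 21, now '.': 29
Total burnt (originally-T cells now '.'): 20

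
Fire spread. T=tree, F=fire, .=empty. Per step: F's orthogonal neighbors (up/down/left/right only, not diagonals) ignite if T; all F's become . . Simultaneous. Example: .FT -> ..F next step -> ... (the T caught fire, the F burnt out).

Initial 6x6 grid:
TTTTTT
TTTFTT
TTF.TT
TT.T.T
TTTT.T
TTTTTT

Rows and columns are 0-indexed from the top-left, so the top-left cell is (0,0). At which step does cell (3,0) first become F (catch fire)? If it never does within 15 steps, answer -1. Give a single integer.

Step 1: cell (3,0)='T' (+4 fires, +2 burnt)
Step 2: cell (3,0)='T' (+7 fires, +4 burnt)
Step 3: cell (3,0)='F' (+6 fires, +7 burnt)
  -> target ignites at step 3
Step 4: cell (3,0)='.' (+5 fires, +6 burnt)
Step 5: cell (3,0)='.' (+4 fires, +5 burnt)
Step 6: cell (3,0)='.' (+3 fires, +4 burnt)
Step 7: cell (3,0)='.' (+1 fires, +3 burnt)
Step 8: cell (3,0)='.' (+0 fires, +1 burnt)
  fire out at step 8

3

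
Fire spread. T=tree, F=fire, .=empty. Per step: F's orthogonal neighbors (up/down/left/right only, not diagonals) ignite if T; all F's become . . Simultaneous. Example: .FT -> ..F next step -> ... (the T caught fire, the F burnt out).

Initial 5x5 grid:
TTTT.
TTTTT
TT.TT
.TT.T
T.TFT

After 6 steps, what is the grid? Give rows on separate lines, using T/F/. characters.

Step 1: 2 trees catch fire, 1 burn out
  TTTT.
  TTTTT
  TT.TT
  .TT.T
  T.F.F
Step 2: 2 trees catch fire, 2 burn out
  TTTT.
  TTTTT
  TT.TT
  .TF.F
  T....
Step 3: 2 trees catch fire, 2 burn out
  TTTT.
  TTTTT
  TT.TF
  .F...
  T....
Step 4: 3 trees catch fire, 2 burn out
  TTTT.
  TTTTF
  TF.F.
  .....
  T....
Step 5: 3 trees catch fire, 3 burn out
  TTTT.
  TFTF.
  F....
  .....
  T....
Step 6: 4 trees catch fire, 3 burn out
  TFTF.
  F.F..
  .....
  .....
  T....

TFTF.
F.F..
.....
.....
T....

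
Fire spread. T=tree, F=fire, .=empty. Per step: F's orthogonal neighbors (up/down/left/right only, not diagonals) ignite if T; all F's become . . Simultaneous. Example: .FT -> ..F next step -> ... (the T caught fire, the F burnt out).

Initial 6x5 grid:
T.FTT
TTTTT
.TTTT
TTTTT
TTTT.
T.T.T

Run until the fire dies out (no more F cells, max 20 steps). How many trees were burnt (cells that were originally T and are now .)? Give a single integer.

Step 1: +2 fires, +1 burnt (F count now 2)
Step 2: +4 fires, +2 burnt (F count now 4)
Step 3: +5 fires, +4 burnt (F count now 5)
Step 4: +5 fires, +5 burnt (F count now 5)
Step 5: +5 fires, +5 burnt (F count now 5)
Step 6: +1 fires, +5 burnt (F count now 1)
Step 7: +1 fires, +1 burnt (F count now 1)
Step 8: +0 fires, +1 burnt (F count now 0)
Fire out after step 8
Initially T: 24, now '.': 29
Total burnt (originally-T cells now '.'): 23

Answer: 23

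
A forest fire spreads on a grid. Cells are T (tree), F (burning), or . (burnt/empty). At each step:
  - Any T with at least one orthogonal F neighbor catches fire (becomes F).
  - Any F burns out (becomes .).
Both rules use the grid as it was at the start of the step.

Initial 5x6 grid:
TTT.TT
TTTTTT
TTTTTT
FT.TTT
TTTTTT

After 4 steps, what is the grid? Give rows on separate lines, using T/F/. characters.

Step 1: 3 trees catch fire, 1 burn out
  TTT.TT
  TTTTTT
  FTTTTT
  .F.TTT
  FTTTTT
Step 2: 3 trees catch fire, 3 burn out
  TTT.TT
  FTTTTT
  .FTTTT
  ...TTT
  .FTTTT
Step 3: 4 trees catch fire, 3 burn out
  FTT.TT
  .FTTTT
  ..FTTT
  ...TTT
  ..FTTT
Step 4: 4 trees catch fire, 4 burn out
  .FT.TT
  ..FTTT
  ...FTT
  ...TTT
  ...FTT

.FT.TT
..FTTT
...FTT
...TTT
...FTT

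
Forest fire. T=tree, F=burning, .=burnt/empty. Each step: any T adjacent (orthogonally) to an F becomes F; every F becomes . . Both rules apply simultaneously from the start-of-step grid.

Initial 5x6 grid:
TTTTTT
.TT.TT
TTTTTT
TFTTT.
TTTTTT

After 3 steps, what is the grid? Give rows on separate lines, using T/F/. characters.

Step 1: 4 trees catch fire, 1 burn out
  TTTTTT
  .TT.TT
  TFTTTT
  F.FTT.
  TFTTTT
Step 2: 6 trees catch fire, 4 burn out
  TTTTTT
  .FT.TT
  F.FTTT
  ...FT.
  F.FTTT
Step 3: 5 trees catch fire, 6 burn out
  TFTTTT
  ..F.TT
  ...FTT
  ....F.
  ...FTT

TFTTTT
..F.TT
...FTT
....F.
...FTT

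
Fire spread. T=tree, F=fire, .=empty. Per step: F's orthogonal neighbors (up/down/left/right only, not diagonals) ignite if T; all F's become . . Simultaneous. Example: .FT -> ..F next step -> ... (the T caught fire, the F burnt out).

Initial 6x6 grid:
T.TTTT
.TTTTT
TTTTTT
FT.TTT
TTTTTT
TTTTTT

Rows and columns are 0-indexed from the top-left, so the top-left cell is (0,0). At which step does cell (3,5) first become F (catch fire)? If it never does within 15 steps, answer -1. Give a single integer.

Step 1: cell (3,5)='T' (+3 fires, +1 burnt)
Step 2: cell (3,5)='T' (+3 fires, +3 burnt)
Step 3: cell (3,5)='T' (+4 fires, +3 burnt)
Step 4: cell (3,5)='T' (+4 fires, +4 burnt)
Step 5: cell (3,5)='T' (+6 fires, +4 burnt)
Step 6: cell (3,5)='T' (+6 fires, +6 burnt)
Step 7: cell (3,5)='F' (+4 fires, +6 burnt)
  -> target ignites at step 7
Step 8: cell (3,5)='.' (+1 fires, +4 burnt)
Step 9: cell (3,5)='.' (+0 fires, +1 burnt)
  fire out at step 9

7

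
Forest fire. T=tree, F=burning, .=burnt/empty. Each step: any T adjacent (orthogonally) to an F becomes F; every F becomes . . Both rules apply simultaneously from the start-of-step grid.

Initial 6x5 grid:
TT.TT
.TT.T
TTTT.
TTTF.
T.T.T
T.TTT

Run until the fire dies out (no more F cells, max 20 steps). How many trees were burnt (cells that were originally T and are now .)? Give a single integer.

Answer: 18

Derivation:
Step 1: +2 fires, +1 burnt (F count now 2)
Step 2: +3 fires, +2 burnt (F count now 3)
Step 3: +4 fires, +3 burnt (F count now 4)
Step 4: +4 fires, +4 burnt (F count now 4)
Step 5: +3 fires, +4 burnt (F count now 3)
Step 6: +2 fires, +3 burnt (F count now 2)
Step 7: +0 fires, +2 burnt (F count now 0)
Fire out after step 7
Initially T: 21, now '.': 27
Total burnt (originally-T cells now '.'): 18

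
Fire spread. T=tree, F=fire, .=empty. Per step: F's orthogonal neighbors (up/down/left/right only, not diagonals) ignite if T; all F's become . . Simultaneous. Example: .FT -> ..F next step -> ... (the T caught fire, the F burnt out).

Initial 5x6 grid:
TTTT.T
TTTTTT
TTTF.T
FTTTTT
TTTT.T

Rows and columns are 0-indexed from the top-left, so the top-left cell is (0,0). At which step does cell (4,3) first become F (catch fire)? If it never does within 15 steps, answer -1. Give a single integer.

Step 1: cell (4,3)='T' (+6 fires, +2 burnt)
Step 2: cell (4,3)='F' (+9 fires, +6 burnt)
  -> target ignites at step 2
Step 3: cell (4,3)='.' (+6 fires, +9 burnt)
Step 4: cell (4,3)='.' (+4 fires, +6 burnt)
Step 5: cell (4,3)='.' (+0 fires, +4 burnt)
  fire out at step 5

2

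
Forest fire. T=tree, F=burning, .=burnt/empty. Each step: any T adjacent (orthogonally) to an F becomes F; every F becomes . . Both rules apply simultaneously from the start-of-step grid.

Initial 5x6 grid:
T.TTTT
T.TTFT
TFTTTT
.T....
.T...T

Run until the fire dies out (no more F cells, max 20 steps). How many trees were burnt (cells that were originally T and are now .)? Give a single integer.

Answer: 16

Derivation:
Step 1: +7 fires, +2 burnt (F count now 7)
Step 2: +7 fires, +7 burnt (F count now 7)
Step 3: +2 fires, +7 burnt (F count now 2)
Step 4: +0 fires, +2 burnt (F count now 0)
Fire out after step 4
Initially T: 17, now '.': 29
Total burnt (originally-T cells now '.'): 16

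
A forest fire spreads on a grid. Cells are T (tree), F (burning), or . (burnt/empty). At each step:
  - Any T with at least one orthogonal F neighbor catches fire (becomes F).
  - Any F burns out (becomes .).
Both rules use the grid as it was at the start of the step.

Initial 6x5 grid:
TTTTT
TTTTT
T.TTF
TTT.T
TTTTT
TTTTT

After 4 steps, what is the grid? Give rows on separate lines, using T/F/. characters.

Step 1: 3 trees catch fire, 1 burn out
  TTTTT
  TTTTF
  T.TF.
  TTT.F
  TTTTT
  TTTTT
Step 2: 4 trees catch fire, 3 burn out
  TTTTF
  TTTF.
  T.F..
  TTT..
  TTTTF
  TTTTT
Step 3: 5 trees catch fire, 4 burn out
  TTTF.
  TTF..
  T....
  TTF..
  TTTF.
  TTTTF
Step 4: 5 trees catch fire, 5 burn out
  TTF..
  TF...
  T....
  TF...
  TTF..
  TTTF.

TTF..
TF...
T....
TF...
TTF..
TTTF.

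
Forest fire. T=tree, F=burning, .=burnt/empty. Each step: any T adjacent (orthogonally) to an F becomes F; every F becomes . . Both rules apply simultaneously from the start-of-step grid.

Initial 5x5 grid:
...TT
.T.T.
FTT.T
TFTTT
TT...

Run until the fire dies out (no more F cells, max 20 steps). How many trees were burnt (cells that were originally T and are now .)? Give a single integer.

Answer: 10

Derivation:
Step 1: +4 fires, +2 burnt (F count now 4)
Step 2: +4 fires, +4 burnt (F count now 4)
Step 3: +1 fires, +4 burnt (F count now 1)
Step 4: +1 fires, +1 burnt (F count now 1)
Step 5: +0 fires, +1 burnt (F count now 0)
Fire out after step 5
Initially T: 13, now '.': 22
Total burnt (originally-T cells now '.'): 10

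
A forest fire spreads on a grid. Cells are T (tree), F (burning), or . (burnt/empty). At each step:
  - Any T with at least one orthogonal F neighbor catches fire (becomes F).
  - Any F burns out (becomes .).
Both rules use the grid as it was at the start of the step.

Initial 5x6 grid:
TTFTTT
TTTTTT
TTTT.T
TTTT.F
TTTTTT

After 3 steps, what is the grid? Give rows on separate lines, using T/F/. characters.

Step 1: 5 trees catch fire, 2 burn out
  TF.FTT
  TTFTTT
  TTTT.F
  TTTT..
  TTTTTF
Step 2: 7 trees catch fire, 5 burn out
  F...FT
  TF.FTF
  TTFT..
  TTTT..
  TTTTF.
Step 3: 7 trees catch fire, 7 burn out
  .....F
  F...F.
  TF.F..
  TTFT..
  TTTF..

.....F
F...F.
TF.F..
TTFT..
TTTF..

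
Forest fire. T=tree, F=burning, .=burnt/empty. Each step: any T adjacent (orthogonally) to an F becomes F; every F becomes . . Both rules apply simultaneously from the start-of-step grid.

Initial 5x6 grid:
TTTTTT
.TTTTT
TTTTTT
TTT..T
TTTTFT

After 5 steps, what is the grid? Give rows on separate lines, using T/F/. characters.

Step 1: 2 trees catch fire, 1 burn out
  TTTTTT
  .TTTTT
  TTTTTT
  TTT..T
  TTTF.F
Step 2: 2 trees catch fire, 2 burn out
  TTTTTT
  .TTTTT
  TTTTTT
  TTT..F
  TTF...
Step 3: 3 trees catch fire, 2 burn out
  TTTTTT
  .TTTTT
  TTTTTF
  TTF...
  TF....
Step 4: 5 trees catch fire, 3 burn out
  TTTTTT
  .TTTTF
  TTFTF.
  TF....
  F.....
Step 5: 6 trees catch fire, 5 burn out
  TTTTTF
  .TFTF.
  TF.F..
  F.....
  ......

TTTTTF
.TFTF.
TF.F..
F.....
......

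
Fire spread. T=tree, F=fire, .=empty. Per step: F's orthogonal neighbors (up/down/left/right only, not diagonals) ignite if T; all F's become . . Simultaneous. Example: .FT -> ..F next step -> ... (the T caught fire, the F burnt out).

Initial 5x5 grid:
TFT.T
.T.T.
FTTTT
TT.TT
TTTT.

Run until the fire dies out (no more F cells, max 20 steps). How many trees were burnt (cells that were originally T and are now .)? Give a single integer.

Answer: 16

Derivation:
Step 1: +5 fires, +2 burnt (F count now 5)
Step 2: +3 fires, +5 burnt (F count now 3)
Step 3: +2 fires, +3 burnt (F count now 2)
Step 4: +4 fires, +2 burnt (F count now 4)
Step 5: +2 fires, +4 burnt (F count now 2)
Step 6: +0 fires, +2 burnt (F count now 0)
Fire out after step 6
Initially T: 17, now '.': 24
Total burnt (originally-T cells now '.'): 16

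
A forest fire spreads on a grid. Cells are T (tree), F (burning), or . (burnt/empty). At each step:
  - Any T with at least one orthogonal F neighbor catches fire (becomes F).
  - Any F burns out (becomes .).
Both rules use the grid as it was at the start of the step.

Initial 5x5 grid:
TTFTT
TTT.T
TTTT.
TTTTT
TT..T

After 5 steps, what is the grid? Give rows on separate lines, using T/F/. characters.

Step 1: 3 trees catch fire, 1 burn out
  TF.FT
  TTF.T
  TTTT.
  TTTTT
  TT..T
Step 2: 4 trees catch fire, 3 burn out
  F...F
  TF..T
  TTFT.
  TTTTT
  TT..T
Step 3: 5 trees catch fire, 4 burn out
  .....
  F...F
  TF.F.
  TTFTT
  TT..T
Step 4: 3 trees catch fire, 5 burn out
  .....
  .....
  F....
  TF.FT
  TT..T
Step 5: 3 trees catch fire, 3 burn out
  .....
  .....
  .....
  F...F
  TF..T

.....
.....
.....
F...F
TF..T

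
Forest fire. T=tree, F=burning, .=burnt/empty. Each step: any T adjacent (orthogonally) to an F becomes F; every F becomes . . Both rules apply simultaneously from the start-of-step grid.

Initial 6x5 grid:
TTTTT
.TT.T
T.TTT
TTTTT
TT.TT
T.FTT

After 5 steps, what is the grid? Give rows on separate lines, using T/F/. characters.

Step 1: 1 trees catch fire, 1 burn out
  TTTTT
  .TT.T
  T.TTT
  TTTTT
  TT.TT
  T..FT
Step 2: 2 trees catch fire, 1 burn out
  TTTTT
  .TT.T
  T.TTT
  TTTTT
  TT.FT
  T...F
Step 3: 2 trees catch fire, 2 burn out
  TTTTT
  .TT.T
  T.TTT
  TTTFT
  TT..F
  T....
Step 4: 3 trees catch fire, 2 burn out
  TTTTT
  .TT.T
  T.TFT
  TTF.F
  TT...
  T....
Step 5: 3 trees catch fire, 3 burn out
  TTTTT
  .TT.T
  T.F.F
  TF...
  TT...
  T....

TTTTT
.TT.T
T.F.F
TF...
TT...
T....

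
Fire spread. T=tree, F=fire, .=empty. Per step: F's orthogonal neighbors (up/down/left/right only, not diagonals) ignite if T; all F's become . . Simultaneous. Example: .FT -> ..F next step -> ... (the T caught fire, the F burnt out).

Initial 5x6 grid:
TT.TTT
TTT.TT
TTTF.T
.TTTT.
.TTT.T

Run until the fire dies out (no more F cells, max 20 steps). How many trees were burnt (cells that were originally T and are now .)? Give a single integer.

Answer: 15

Derivation:
Step 1: +2 fires, +1 burnt (F count now 2)
Step 2: +5 fires, +2 burnt (F count now 5)
Step 3: +4 fires, +5 burnt (F count now 4)
Step 4: +3 fires, +4 burnt (F count now 3)
Step 5: +1 fires, +3 burnt (F count now 1)
Step 6: +0 fires, +1 burnt (F count now 0)
Fire out after step 6
Initially T: 22, now '.': 23
Total burnt (originally-T cells now '.'): 15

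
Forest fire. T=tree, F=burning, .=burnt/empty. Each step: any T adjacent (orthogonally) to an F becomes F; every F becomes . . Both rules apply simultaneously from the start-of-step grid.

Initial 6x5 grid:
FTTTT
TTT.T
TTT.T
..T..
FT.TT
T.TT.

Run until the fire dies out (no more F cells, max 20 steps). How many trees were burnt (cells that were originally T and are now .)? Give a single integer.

Step 1: +4 fires, +2 burnt (F count now 4)
Step 2: +3 fires, +4 burnt (F count now 3)
Step 3: +3 fires, +3 burnt (F count now 3)
Step 4: +2 fires, +3 burnt (F count now 2)
Step 5: +2 fires, +2 burnt (F count now 2)
Step 6: +1 fires, +2 burnt (F count now 1)
Step 7: +0 fires, +1 burnt (F count now 0)
Fire out after step 7
Initially T: 19, now '.': 26
Total burnt (originally-T cells now '.'): 15

Answer: 15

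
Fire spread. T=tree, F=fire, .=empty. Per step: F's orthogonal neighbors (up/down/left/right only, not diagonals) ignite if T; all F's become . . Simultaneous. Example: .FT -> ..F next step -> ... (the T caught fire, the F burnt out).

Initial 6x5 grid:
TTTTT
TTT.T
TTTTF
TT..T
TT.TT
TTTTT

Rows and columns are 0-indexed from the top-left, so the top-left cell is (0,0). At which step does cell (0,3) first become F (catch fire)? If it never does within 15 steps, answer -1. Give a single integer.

Step 1: cell (0,3)='T' (+3 fires, +1 burnt)
Step 2: cell (0,3)='T' (+3 fires, +3 burnt)
Step 3: cell (0,3)='F' (+5 fires, +3 burnt)
  -> target ignites at step 3
Step 4: cell (0,3)='.' (+5 fires, +5 burnt)
Step 5: cell (0,3)='.' (+5 fires, +5 burnt)
Step 6: cell (0,3)='.' (+3 fires, +5 burnt)
Step 7: cell (0,3)='.' (+1 fires, +3 burnt)
Step 8: cell (0,3)='.' (+0 fires, +1 burnt)
  fire out at step 8

3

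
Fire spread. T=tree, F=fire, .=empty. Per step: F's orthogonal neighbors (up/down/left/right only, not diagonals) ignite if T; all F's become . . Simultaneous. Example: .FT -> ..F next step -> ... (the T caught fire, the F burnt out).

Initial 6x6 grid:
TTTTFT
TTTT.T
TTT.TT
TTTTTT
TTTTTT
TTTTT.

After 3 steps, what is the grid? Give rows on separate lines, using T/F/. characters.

Step 1: 2 trees catch fire, 1 burn out
  TTTF.F
  TTTT.T
  TTT.TT
  TTTTTT
  TTTTTT
  TTTTT.
Step 2: 3 trees catch fire, 2 burn out
  TTF...
  TTTF.F
  TTT.TT
  TTTTTT
  TTTTTT
  TTTTT.
Step 3: 3 trees catch fire, 3 burn out
  TF....
  TTF...
  TTT.TF
  TTTTTT
  TTTTTT
  TTTTT.

TF....
TTF...
TTT.TF
TTTTTT
TTTTTT
TTTTT.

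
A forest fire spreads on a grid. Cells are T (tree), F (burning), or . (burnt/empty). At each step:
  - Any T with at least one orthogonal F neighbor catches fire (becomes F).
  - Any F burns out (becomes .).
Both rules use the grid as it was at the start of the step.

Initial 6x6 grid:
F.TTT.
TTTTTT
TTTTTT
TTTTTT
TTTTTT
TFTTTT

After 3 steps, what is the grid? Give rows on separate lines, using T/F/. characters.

Step 1: 4 trees catch fire, 2 burn out
  ..TTT.
  FTTTTT
  TTTTTT
  TTTTTT
  TFTTTT
  F.FTTT
Step 2: 6 trees catch fire, 4 burn out
  ..TTT.
  .FTTTT
  FTTTTT
  TFTTTT
  F.FTTT
  ...FTT
Step 3: 6 trees catch fire, 6 burn out
  ..TTT.
  ..FTTT
  .FTTTT
  F.FTTT
  ...FTT
  ....FT

..TTT.
..FTTT
.FTTTT
F.FTTT
...FTT
....FT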